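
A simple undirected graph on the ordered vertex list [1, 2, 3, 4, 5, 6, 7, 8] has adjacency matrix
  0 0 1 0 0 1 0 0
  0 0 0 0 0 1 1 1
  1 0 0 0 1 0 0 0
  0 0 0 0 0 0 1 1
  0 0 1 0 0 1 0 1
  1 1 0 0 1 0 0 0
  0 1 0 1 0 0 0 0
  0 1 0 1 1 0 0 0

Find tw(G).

2

A width-2 tree decomposition is:
Bags: B1 = {1, 3, 5}  B2 = {1, 5, 6}  B3 = {5, 6, 8}  B4 = {2, 6, 8}  B5 = {2, 4, 8}  B6 = {2, 4, 7}
Tree: B1–B2, B2–B3, B3–B4, B4–B5, B5–B6
Each bag holds 3 vertices, so the decomposition has width 2, which upper-bounds the treewidth. For the lower bound, G contains the cycle 3–1–6–5–3, so G is not a forest; only forests have treewidth ≤ 1, hence tw(G) ≥ 2. Combining the bounds, tw(G) = 2.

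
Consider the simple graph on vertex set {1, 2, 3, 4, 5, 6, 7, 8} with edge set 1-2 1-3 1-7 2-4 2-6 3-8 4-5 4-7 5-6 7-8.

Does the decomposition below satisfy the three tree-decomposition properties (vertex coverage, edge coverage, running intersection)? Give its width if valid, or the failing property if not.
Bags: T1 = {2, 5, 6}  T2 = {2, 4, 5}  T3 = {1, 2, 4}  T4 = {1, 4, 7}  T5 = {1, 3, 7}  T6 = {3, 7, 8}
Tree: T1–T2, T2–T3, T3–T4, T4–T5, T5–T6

Checking the three conditions: (i) the bags cover all of {1, 2, 3, 4, 5, 6, 7, 8}; (ii) for each edge, some bag contains both endpoints; (iii) the bags containing any fixed vertex form a subtree. All hold, so the decomposition is valid with width 3 − 1 = 2.

Yes; width 2.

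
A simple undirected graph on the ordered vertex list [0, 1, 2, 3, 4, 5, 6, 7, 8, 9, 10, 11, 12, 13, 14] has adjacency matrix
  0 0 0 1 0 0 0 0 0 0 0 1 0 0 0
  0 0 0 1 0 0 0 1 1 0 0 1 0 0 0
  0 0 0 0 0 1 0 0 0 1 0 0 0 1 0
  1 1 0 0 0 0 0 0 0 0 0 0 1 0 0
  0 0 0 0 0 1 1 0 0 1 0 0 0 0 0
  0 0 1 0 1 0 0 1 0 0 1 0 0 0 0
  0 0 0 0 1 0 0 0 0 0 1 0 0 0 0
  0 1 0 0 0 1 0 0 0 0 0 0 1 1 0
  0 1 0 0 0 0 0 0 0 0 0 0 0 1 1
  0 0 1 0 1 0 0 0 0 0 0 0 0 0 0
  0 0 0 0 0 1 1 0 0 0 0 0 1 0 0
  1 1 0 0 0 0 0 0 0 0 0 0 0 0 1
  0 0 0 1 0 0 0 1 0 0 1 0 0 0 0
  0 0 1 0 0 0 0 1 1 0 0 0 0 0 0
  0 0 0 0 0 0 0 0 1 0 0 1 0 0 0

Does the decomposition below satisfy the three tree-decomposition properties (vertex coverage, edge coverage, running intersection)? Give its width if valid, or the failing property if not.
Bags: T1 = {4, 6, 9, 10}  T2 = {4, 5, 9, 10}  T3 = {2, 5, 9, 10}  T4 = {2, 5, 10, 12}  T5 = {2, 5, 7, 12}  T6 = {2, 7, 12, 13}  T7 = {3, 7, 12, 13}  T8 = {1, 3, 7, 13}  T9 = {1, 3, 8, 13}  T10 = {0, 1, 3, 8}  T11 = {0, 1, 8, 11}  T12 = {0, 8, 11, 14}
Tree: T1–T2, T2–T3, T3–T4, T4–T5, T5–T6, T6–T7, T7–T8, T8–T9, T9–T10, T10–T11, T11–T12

Yes; width 3.

Vertex coverage: the bags together contain {0, 1, 2, 3, 4, 5, 6, 7, 8, 9, 10, 11, 12, 13, 14}, the full vertex set. Edge coverage: each edge of G has both endpoints in at least one bag. Running intersection: for every vertex, the bags containing it form a connected subtree. All three properties hold, so this is a valid tree decomposition of width max|bag| − 1 = 3, and hence tw(G) ≤ 3.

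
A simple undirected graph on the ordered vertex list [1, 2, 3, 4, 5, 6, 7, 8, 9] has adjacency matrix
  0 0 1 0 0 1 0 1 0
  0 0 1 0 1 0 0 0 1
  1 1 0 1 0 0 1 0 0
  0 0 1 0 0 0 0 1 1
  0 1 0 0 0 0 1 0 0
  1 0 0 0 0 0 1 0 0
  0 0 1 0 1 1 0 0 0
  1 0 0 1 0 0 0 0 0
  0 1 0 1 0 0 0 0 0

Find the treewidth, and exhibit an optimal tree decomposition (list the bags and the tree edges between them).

Treewidth 3.
One such decomposition:
Bags: B1 = {2, 4, 5, 9}  B2 = {2, 3, 4, 5}  B3 = {3, 4, 5, 7}  B4 = {3, 4, 7, 8}  B5 = {1, 3, 7, 8}  B6 = {1, 6, 7, 8}
Tree: B1–B2, B2–B3, B3–B4, B4–B5, B5–B6

The largest bag has 4 vertices, giving width 3; this decomposition certifies tw(G) ≤ 3. For the lower bound: the 4 vertex sets {2,5,9}, {4}, {3}, {1,6,7,8} are disjoint, each induces a connected subgraph, and every pair is joined by at least one edge of G. Contracting each set to a single vertex therefore yields K_{4} as a minor, and since treewidth is minor-monotone, tw(G) ≥ tw(K_{4}) = 3. Combining the bounds, tw(G) = 3.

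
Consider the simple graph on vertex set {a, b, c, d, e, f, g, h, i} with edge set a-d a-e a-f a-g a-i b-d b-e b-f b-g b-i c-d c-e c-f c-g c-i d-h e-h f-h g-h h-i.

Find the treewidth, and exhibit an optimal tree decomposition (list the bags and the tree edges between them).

Every bag has size at most 5, so the width is 5 − 1 = 4 and tw(G) ≤ 4. For the lower bound: the 5 vertex sets {a,d}, {b,e}, {c,g}, {h}, {f} are disjoint, each induces a connected subgraph, and every pair is joined by at least one edge of G. Contracting each set to a single vertex therefore yields K_{5} as a minor, and since treewidth is minor-monotone, tw(G) ≥ tw(K_{5}) = 4. Therefore the treewidth is 4.

Treewidth 4.
Bags: B1 = {a, b, c, d, h}  B2 = {a, b, c, e, h}  B3 = {a, b, c, g, h}  B4 = {a, b, c, f, h}  B5 = {a, b, c, h, i}
Tree: B1–B2, B2–B3, B3–B4, B4–B5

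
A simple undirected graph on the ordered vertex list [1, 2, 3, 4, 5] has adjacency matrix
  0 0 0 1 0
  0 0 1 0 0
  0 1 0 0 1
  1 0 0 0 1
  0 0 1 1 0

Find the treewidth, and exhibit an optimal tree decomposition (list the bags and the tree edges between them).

Treewidth 1.
One such decomposition:
Bags: B1 = {1, 4}  B2 = {4, 5}  B3 = {3, 5}  B4 = {2, 3}
Tree: B1–B2, B2–B3, B3–B4

Every bag has size at most 2, so the width is 2 − 1 = 1 and tw(G) ≤ 1. Since G has at least one edge (e.g. 1–4), it is not an edgeless graph, so tw(G) ≥ 1. Hence tw(G) = 1 exactly.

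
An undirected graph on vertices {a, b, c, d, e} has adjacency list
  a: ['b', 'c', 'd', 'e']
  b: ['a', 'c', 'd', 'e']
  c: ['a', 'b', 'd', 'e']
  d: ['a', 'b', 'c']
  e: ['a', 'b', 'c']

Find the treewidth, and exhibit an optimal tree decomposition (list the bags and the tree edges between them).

Treewidth 3.
Bags: B1 = {a, b, c, e}  B2 = {a, b, c, d}
Tree: B1–B2

Every bag has size at most 4, so the width is 4 − 1 = 3 and tw(G) ≤ 3. Conversely, {a, b, c, d} is a clique of size 4, and the vertices of any clique must share a bag in every tree decomposition; so some bag has ≥ 4 vertices and tw(G) ≥ 3. Hence tw(G) = 3 exactly.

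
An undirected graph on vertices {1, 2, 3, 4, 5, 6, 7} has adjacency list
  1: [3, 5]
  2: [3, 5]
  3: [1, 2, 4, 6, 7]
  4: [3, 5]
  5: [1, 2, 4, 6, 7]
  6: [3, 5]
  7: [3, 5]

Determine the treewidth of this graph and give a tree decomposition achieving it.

Every bag has size at most 3, so the width is 3 − 1 = 2 and tw(G) ≤ 2. The edges 5–4–3–2–5 form a cycle, so G is not a tree and its treewidth is at least 2. Therefore the treewidth is 2.

Treewidth 2.
One optimal decomposition is:
Bags: B1 = {3, 4, 5}  B2 = {2, 3, 5}  B3 = {3, 5, 6}  B4 = {1, 3, 5}  B5 = {3, 5, 7}
Tree: B1–B2, B2–B3, B3–B4, B4–B5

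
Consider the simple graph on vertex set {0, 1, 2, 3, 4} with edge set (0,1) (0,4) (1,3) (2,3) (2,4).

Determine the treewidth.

A width-2 tree decomposition is:
Bags: B1 = {0, 2, 4}  B2 = {0, 1, 2}  B3 = {1, 2, 3}
Tree: B1–B2, B2–B3
Every bag has size at most 3, so the width is 3 − 1 = 2 and tw(G) ≤ 2. Since 2–4–0–1–3–2 is a cycle in G, G is not acyclic. Forests are exactly the graphs of treewidth ≤ 1, so tw(G) ≥ 2. Hence tw(G) = 2 exactly.

2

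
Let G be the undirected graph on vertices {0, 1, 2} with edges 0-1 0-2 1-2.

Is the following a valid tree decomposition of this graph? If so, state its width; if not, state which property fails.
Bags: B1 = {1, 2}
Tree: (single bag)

No — vertex 0 appears in no bag.

A tree decomposition must satisfy three properties: every vertex lies in some bag; for every edge, both endpoints lie together in some bag; and for every vertex, the bags containing it form a connected subtree. Here vertex 0 appears in no bag, so the decomposition is invalid.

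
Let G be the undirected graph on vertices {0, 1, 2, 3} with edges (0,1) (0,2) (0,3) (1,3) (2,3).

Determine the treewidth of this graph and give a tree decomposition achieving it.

The largest bag has 3 vertices, giving width 2; this decomposition certifies tw(G) ≤ 2. Conversely, {0, 1, 3} is a clique of size 3, and the vertices of any clique must share a bag in every tree decomposition; so some bag has ≥ 3 vertices and tw(G) ≥ 2. Therefore the treewidth is 2.

Treewidth 2.
Bags: B1 = {0, 2, 3}  B2 = {0, 1, 3}
Tree: B1–B2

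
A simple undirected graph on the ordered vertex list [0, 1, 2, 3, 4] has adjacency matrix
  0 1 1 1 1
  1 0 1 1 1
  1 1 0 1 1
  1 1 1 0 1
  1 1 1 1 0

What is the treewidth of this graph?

A width-4 tree decomposition is:
Bags: B1 = {0, 1, 2, 3, 4}
Tree: (single bag)
With just one bag of size 5, the width is 5 − 1 = 4, so tw(G) ≤ 4. For the lower bound, the 5 vertices {0, 1, 2, 3, 4} are pairwise adjacent, and any tree decomposition puts a clique entirely inside one bag — forcing width ≥ 4. The upper and lower bounds meet at 4, so that is the treewidth.

4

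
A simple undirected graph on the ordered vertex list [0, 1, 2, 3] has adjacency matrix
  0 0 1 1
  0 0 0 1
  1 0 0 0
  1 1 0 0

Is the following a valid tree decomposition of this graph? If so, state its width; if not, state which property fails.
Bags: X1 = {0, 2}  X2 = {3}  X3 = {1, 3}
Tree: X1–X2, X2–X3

No — edge (0,3) lies in no bag.

A tree decomposition must satisfy three properties: every vertex lies in some bag; for every edge, both endpoints lie together in some bag; and for every vertex, the bags containing it form a connected subtree. Here edge (0,3) lies in no bag, so the decomposition is invalid.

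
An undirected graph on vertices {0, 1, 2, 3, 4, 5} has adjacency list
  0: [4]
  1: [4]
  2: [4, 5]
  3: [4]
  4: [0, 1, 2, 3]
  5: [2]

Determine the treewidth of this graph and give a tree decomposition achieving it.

Treewidth 1.
Bags: B1 = {1, 4}  B2 = {3, 4}  B3 = {2, 4}  B4 = {2, 5}  B5 = {0, 4}
Tree: B1–B2, B1–B3, B3–B4, B1–B5

Every bag has size at most 2, so the width is 2 − 1 = 1 and tw(G) ≤ 1. Since G has at least one edge (e.g. 4–1), it is not an edgeless graph, so tw(G) ≥ 1. The upper and lower bounds meet at 1, so that is the treewidth.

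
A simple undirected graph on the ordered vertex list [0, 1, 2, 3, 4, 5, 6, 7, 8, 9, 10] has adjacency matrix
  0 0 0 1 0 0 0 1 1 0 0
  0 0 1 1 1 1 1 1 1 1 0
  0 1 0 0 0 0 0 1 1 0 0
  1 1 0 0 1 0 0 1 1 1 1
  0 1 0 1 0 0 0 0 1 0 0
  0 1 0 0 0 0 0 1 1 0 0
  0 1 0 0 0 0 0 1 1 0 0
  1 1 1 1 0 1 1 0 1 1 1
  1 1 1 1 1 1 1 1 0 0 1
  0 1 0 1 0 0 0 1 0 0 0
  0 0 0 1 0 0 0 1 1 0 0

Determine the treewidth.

3

A width-3 tree decomposition is:
Bags: B1 = {3, 7, 8, 10}  B2 = {1, 3, 7, 8}  B3 = {1, 3, 4, 8}  B4 = {1, 3, 7, 9}  B5 = {1, 2, 7, 8}  B6 = {1, 6, 7, 8}  B7 = {0, 3, 7, 8}  B8 = {1, 5, 7, 8}
Tree: B1–B2, B2–B3, B2–B4, B2–B5, B2–B6, B2–B7, B6–B8
Every bag has size at most 4, so the width is 4 − 1 = 3 and tw(G) ≤ 3. Conversely, {1, 3, 4, 8} is a clique of size 4, and the vertices of any clique must share a bag in every tree decomposition; so some bag has ≥ 4 vertices and tw(G) ≥ 3. The upper and lower bounds meet at 3, so that is the treewidth.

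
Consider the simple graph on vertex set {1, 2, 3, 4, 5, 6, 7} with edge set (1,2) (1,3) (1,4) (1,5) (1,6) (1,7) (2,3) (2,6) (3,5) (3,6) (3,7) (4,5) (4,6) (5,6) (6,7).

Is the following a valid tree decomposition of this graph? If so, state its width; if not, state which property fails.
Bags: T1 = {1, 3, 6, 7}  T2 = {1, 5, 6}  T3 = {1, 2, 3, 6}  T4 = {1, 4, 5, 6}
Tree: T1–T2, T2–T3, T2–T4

No — edge (3,5) lies in no bag.

A tree decomposition must satisfy three properties: every vertex lies in some bag; for every edge, both endpoints lie together in some bag; and for every vertex, the bags containing it form a connected subtree. Here edge (3,5) lies in no bag, so the decomposition is invalid.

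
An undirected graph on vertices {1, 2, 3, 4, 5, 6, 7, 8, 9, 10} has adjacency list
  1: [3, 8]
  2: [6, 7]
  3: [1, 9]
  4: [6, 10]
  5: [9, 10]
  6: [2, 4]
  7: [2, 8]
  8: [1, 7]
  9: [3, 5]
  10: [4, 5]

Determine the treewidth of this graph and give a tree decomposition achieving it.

The largest bag has 3 vertices, giving width 2; this decomposition certifies tw(G) ≤ 2. For the lower bound, G contains the cycle 3–1–8–7–2–6–4–10–5–9–3, so G is not a forest; only forests have treewidth ≤ 1, hence tw(G) ≥ 2. Hence tw(G) = 2 exactly.

Treewidth 2.
Bags: B1 = {1, 3, 8}  B2 = {3, 7, 8}  B3 = {2, 3, 7}  B4 = {2, 3, 6}  B5 = {3, 4, 6}  B6 = {3, 4, 10}  B7 = {3, 5, 10}  B8 = {3, 5, 9}
Tree: B1–B2, B2–B3, B3–B4, B4–B5, B5–B6, B6–B7, B7–B8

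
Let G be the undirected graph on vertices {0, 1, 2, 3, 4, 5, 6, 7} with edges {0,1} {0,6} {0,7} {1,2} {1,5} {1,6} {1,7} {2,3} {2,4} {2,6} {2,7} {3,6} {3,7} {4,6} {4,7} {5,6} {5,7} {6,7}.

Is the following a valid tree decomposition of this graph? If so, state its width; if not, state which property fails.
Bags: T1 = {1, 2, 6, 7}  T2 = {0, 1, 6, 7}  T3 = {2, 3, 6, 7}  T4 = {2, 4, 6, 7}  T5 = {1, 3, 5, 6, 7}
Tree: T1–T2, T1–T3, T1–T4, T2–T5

No — bags containing vertex 3 are not connected in the tree.

A tree decomposition must satisfy three properties: every vertex lies in some bag; for every edge, both endpoints lie together in some bag; and for every vertex, the bags containing it form a connected subtree. Here bags containing vertex 3 are not connected in the tree, so the decomposition is invalid.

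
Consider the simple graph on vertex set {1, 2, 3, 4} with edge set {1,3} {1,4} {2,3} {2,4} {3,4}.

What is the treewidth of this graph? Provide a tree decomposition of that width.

Treewidth 2.
One optimal decomposition is:
Bags: B1 = {2, 3, 4}  B2 = {1, 3, 4}
Tree: B1–B2

The largest bag has 3 vertices, giving width 2; this decomposition certifies tw(G) ≤ 2. Conversely, {1, 3, 4} is a clique of size 3, and the vertices of any clique must share a bag in every tree decomposition; so some bag has ≥ 3 vertices and tw(G) ≥ 2. The upper and lower bounds meet at 2, so that is the treewidth.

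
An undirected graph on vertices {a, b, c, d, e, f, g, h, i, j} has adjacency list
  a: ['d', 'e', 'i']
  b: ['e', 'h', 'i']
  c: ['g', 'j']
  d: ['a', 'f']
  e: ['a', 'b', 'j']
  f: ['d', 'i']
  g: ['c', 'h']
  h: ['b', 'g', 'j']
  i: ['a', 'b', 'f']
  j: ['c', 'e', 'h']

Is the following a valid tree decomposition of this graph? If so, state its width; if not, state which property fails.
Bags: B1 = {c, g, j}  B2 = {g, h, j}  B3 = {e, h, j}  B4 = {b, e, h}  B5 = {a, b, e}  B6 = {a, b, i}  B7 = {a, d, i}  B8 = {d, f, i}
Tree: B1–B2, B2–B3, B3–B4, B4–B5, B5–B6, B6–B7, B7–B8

Yes; width 2.

Checking the three conditions: (i) the bags cover all of {a, b, c, d, e, f, g, h, i, j}; (ii) for each edge, some bag contains both endpoints; (iii) the bags containing any fixed vertex form a subtree. All hold, so the decomposition is valid with width 3 − 1 = 2.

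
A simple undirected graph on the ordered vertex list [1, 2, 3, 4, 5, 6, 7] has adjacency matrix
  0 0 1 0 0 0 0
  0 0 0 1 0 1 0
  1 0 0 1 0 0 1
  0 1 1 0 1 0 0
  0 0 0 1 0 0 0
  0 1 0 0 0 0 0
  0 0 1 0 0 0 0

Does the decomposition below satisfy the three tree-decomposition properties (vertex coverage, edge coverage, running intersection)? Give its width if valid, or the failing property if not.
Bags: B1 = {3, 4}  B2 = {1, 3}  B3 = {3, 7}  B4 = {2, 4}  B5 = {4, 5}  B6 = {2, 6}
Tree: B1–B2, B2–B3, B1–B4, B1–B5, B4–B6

Yes; width 1.

Every vertex of G appears in some bag (union = {1, 2, 3, 4, 5, 6, 7}); every edge is covered by a bag; and for each vertex v the set of bags containing v is connected in the bag tree. The decomposition is therefore valid. The largest bag has 2 vertices, so the width is 1.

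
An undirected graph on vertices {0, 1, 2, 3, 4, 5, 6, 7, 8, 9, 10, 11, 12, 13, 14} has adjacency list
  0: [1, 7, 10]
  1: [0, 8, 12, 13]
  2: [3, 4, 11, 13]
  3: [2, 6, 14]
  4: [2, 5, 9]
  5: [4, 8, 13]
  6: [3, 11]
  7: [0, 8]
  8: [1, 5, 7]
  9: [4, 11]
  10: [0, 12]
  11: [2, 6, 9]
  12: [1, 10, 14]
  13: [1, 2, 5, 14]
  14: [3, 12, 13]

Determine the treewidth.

3

A width-3 tree decomposition is:
Bags: B1 = {3, 6, 9, 11}  B2 = {2, 3, 9, 11}  B3 = {2, 3, 4, 9}  B4 = {2, 3, 4, 14}  B5 = {2, 4, 13, 14}  B6 = {4, 5, 13, 14}  B7 = {5, 12, 13, 14}  B8 = {1, 5, 12, 13}  B9 = {1, 5, 8, 12}  B10 = {1, 8, 10, 12}  B11 = {0, 1, 8, 10}  B12 = {0, 7, 8, 10}
Tree: B1–B2, B2–B3, B3–B4, B4–B5, B5–B6, B6–B7, B7–B8, B8–B9, B9–B10, B10–B11, B11–B12
Each bag holds 4 vertices, so the decomposition has width 3, which upper-bounds the treewidth. For the lower bound: the 4 vertex sets {6,9,11}, {3}, {2}, {4,5,13,14} are disjoint, each induces a connected subgraph, and every pair is joined by at least one edge of G. Contracting each set to a single vertex therefore yields K_{4} as a minor, and since treewidth is minor-monotone, tw(G) ≥ tw(K_{4}) = 3. Combining the bounds, tw(G) = 3.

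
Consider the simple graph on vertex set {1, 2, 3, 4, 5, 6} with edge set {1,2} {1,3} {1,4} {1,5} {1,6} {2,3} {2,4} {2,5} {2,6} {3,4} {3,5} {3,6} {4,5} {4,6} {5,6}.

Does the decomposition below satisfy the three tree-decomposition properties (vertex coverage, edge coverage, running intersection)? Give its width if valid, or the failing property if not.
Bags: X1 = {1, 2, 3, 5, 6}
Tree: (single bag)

No — vertex 4 appears in no bag.

A tree decomposition must satisfy three properties: every vertex lies in some bag; for every edge, both endpoints lie together in some bag; and for every vertex, the bags containing it form a connected subtree. Here vertex 4 appears in no bag, so the decomposition is invalid.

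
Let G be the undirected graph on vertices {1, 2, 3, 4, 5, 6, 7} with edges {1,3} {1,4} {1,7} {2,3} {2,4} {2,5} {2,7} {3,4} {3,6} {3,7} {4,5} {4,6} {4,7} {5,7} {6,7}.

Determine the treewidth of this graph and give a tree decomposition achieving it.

Every bag has size at most 4, so the width is 4 − 1 = 3 and tw(G) ≤ 3. Conversely, {1, 3, 4, 7} is a clique of size 4, and the vertices of any clique must share a bag in every tree decomposition; so some bag has ≥ 4 vertices and tw(G) ≥ 3. The upper and lower bounds meet at 3, so that is the treewidth.

Treewidth 3.
One such decomposition:
Bags: B1 = {1, 3, 4, 7}  B2 = {2, 3, 4, 7}  B3 = {2, 4, 5, 7}  B4 = {3, 4, 6, 7}
Tree: B1–B2, B2–B3, B1–B4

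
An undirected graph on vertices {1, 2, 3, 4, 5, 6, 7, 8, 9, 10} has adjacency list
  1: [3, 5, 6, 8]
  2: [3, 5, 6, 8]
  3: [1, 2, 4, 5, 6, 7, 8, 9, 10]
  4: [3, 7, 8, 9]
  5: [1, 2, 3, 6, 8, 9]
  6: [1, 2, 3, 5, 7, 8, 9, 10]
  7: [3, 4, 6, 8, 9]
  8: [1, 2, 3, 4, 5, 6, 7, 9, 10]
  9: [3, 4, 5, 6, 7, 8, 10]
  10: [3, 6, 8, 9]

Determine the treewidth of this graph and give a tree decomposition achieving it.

Each bag holds 5 vertices, so the decomposition has width 4, which upper-bounds the treewidth. On the other hand G contains the 5-clique {3, 4, 7, 8, 9}. A clique must lie in a single bag of any decomposition, so no decomposition can have width below 4. Therefore the treewidth is 4.

Treewidth 4.
One optimal decomposition is:
Bags: B1 = {3, 5, 6, 8, 9}  B2 = {3, 6, 8, 9, 10}  B3 = {3, 6, 7, 8, 9}  B4 = {2, 3, 5, 6, 8}  B5 = {3, 4, 7, 8, 9}  B6 = {1, 3, 5, 6, 8}
Tree: B1–B2, B1–B3, B1–B4, B3–B5, B4–B6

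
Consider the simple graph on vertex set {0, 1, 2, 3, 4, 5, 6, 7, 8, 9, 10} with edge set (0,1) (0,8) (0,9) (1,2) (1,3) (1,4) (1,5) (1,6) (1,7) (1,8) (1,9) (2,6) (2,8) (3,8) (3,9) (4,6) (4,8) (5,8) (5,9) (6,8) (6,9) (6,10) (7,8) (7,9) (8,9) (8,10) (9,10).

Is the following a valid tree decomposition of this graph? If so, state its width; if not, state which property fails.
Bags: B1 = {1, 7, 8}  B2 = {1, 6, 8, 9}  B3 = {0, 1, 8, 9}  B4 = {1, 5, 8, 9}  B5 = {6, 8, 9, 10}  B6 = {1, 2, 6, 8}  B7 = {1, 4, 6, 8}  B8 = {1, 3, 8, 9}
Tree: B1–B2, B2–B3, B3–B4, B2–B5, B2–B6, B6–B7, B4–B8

No — edge (9,7) lies in no bag.

A tree decomposition must satisfy three properties: every vertex lies in some bag; for every edge, both endpoints lie together in some bag; and for every vertex, the bags containing it form a connected subtree. Here edge (9,7) lies in no bag, so the decomposition is invalid.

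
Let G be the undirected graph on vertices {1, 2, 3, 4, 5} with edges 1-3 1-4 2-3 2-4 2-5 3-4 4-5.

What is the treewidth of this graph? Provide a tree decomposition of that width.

The largest bag has 3 vertices, giving width 2; this decomposition certifies tw(G) ≤ 2. Conversely, {1, 3, 4} is a clique of size 3, and the vertices of any clique must share a bag in every tree decomposition; so some bag has ≥ 3 vertices and tw(G) ≥ 2. The upper and lower bounds meet at 2, so that is the treewidth.

Treewidth 2.
One optimal decomposition is:
Bags: B1 = {2, 4, 5}  B2 = {2, 3, 4}  B3 = {1, 3, 4}
Tree: B1–B2, B2–B3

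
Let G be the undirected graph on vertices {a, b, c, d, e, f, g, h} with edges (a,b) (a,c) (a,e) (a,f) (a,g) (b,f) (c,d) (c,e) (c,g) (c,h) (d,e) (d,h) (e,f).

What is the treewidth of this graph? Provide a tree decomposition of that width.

Treewidth 2.
One optimal decomposition is:
Bags: B1 = {c, d, e}  B2 = {a, c, e}  B3 = {a, e, f}  B4 = {a, b, f}  B5 = {a, c, g}  B6 = {c, d, h}
Tree: B1–B2, B2–B3, B3–B4, B2–B5, B1–B6

Every bag has size at most 3, so the width is 3 − 1 = 2 and tw(G) ≤ 2. Conversely, {c, d, e} is a clique of size 3, and the vertices of any clique must share a bag in every tree decomposition; so some bag has ≥ 3 vertices and tw(G) ≥ 2. Combining the bounds, tw(G) = 2.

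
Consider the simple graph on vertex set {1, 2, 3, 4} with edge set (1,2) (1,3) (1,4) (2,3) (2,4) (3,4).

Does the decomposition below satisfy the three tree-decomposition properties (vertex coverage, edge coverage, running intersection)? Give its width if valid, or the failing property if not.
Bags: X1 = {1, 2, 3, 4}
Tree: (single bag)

Yes; width 3.

Checking the three conditions: (i) the bags cover all of {1, 2, 3, 4}; (ii) for each edge, some bag contains both endpoints; (iii) the bags containing any fixed vertex form a subtree. All hold, so the decomposition is valid with width 4 − 1 = 3.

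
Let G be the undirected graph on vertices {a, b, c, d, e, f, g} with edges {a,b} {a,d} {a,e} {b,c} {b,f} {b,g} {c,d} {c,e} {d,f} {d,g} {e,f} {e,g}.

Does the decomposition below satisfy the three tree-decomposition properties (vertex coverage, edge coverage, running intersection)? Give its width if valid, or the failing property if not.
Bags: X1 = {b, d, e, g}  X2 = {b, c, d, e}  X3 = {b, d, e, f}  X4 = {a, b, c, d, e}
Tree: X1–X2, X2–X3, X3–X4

A tree decomposition must satisfy three properties: every vertex lies in some bag; for every edge, both endpoints lie together in some bag; and for every vertex, the bags containing it form a connected subtree. Here bags containing vertex c are not connected in the tree, so the decomposition is invalid.

No — bags containing vertex c are not connected in the tree.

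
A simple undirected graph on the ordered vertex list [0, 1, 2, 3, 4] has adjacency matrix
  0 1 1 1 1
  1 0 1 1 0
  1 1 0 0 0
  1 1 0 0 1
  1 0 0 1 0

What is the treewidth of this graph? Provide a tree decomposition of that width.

Every bag has size at most 3, so the width is 3 − 1 = 2 and tw(G) ≤ 2. For the lower bound, the 3 vertices {0, 1, 2} are pairwise adjacent, and any tree decomposition puts a clique entirely inside one bag — forcing width ≥ 2. Combining the bounds, tw(G) = 2.

Treewidth 2.
One such decomposition:
Bags: B1 = {0, 1, 3}  B2 = {0, 1, 2}  B3 = {0, 3, 4}
Tree: B1–B2, B1–B3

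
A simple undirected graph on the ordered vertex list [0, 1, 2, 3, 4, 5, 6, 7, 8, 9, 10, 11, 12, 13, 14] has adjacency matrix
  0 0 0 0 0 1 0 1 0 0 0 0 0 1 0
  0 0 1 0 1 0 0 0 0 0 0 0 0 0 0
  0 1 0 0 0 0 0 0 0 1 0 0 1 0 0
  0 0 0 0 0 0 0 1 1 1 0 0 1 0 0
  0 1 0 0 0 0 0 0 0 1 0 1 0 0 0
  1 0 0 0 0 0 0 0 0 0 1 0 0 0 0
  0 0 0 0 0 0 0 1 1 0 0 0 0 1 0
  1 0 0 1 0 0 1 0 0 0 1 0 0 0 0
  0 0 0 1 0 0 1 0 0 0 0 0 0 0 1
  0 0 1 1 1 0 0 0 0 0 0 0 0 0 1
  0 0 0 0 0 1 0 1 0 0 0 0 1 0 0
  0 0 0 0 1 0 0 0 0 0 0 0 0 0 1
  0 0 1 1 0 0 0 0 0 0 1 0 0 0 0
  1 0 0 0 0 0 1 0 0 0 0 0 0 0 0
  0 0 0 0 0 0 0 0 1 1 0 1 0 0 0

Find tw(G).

A width-3 tree decomposition is:
Bags: B1 = {1, 2, 4, 11}  B2 = {2, 4, 9, 11}  B3 = {2, 9, 11, 14}  B4 = {2, 9, 12, 14}  B5 = {3, 9, 12, 14}  B6 = {3, 8, 12, 14}  B7 = {3, 8, 10, 12}  B8 = {3, 7, 8, 10}  B9 = {6, 7, 8, 10}  B10 = {5, 6, 7, 10}  B11 = {0, 5, 6, 7}  B12 = {0, 5, 6, 13}
Tree: B1–B2, B2–B3, B3–B4, B4–B5, B5–B6, B6–B7, B7–B8, B8–B9, B9–B10, B10–B11, B11–B12
Every bag has size at most 4, so the width is 4 − 1 = 3 and tw(G) ≤ 3. For the lower bound: the 4 vertex sets {1,4,11}, {2}, {9}, {3,8,12,14} are disjoint, each induces a connected subgraph, and every pair is joined by at least one edge of G. Contracting each set to a single vertex therefore yields K_{4} as a minor, and since treewidth is minor-monotone, tw(G) ≥ tw(K_{4}) = 3. Hence tw(G) = 3 exactly.

3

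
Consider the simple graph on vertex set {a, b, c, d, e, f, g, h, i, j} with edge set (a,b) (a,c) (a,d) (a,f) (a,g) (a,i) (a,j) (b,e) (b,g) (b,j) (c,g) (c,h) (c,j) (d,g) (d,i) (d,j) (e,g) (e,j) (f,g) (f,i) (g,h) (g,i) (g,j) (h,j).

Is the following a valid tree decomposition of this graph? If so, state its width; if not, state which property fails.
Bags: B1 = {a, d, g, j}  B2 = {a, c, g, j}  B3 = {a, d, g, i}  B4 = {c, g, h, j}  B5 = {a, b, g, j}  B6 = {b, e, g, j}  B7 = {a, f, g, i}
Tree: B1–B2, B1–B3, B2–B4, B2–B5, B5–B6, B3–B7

Yes; width 3.

Vertex coverage: the bags together contain {a, b, c, d, e, f, g, h, i, j}, the full vertex set. Edge coverage: each edge of G has both endpoints in at least one bag. Running intersection: for every vertex, the bags containing it form a connected subtree. All three properties hold, so this is a valid tree decomposition of width max|bag| − 1 = 3, and hence tw(G) ≤ 3.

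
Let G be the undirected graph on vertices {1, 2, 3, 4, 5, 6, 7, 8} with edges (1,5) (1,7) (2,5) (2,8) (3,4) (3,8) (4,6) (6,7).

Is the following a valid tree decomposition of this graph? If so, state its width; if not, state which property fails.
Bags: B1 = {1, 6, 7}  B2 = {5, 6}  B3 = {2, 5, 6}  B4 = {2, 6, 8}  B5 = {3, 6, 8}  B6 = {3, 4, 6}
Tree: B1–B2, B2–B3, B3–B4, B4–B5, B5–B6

A tree decomposition must satisfy three properties: every vertex lies in some bag; for every edge, both endpoints lie together in some bag; and for every vertex, the bags containing it form a connected subtree. Here edge (1,5) lies in no bag, so the decomposition is invalid.

No — edge (1,5) lies in no bag.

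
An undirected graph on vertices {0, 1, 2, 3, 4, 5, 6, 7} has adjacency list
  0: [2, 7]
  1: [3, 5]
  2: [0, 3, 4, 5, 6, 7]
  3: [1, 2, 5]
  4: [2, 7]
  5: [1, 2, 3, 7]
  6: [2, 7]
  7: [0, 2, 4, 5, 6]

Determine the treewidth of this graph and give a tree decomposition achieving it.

Treewidth 2.
One such decomposition:
Bags: B1 = {2, 3, 5}  B2 = {2, 5, 7}  B3 = {2, 6, 7}  B4 = {1, 3, 5}  B5 = {0, 2, 7}  B6 = {2, 4, 7}
Tree: B1–B2, B2–B3, B1–B4, B3–B5, B3–B6

Each bag holds 3 vertices, so the decomposition has width 2, which upper-bounds the treewidth. For the lower bound, the 3 vertices {1, 3, 5} are pairwise adjacent, and any tree decomposition puts a clique entirely inside one bag — forcing width ≥ 2. Combining the bounds, tw(G) = 2.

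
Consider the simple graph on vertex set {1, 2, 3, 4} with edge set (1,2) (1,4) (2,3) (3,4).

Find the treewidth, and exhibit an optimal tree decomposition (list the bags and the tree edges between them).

Treewidth 2.
One optimal decomposition is:
Bags: B1 = {1, 2, 4}  B2 = {2, 3, 4}
Tree: B1–B2

Every bag has size at most 3, so the width is 3 − 1 = 2 and tw(G) ≤ 2. Since 4–1–2–3–4 is a cycle in G, G is not acyclic. Forests are exactly the graphs of treewidth ≤ 1, so tw(G) ≥ 2. Combining the bounds, tw(G) = 2.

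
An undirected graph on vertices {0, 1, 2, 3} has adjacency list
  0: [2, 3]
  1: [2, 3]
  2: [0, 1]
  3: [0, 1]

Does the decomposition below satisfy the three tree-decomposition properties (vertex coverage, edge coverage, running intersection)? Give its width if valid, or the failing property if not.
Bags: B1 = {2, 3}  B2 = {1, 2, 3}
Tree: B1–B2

No — vertex 0 appears in no bag.

A tree decomposition must satisfy three properties: every vertex lies in some bag; for every edge, both endpoints lie together in some bag; and for every vertex, the bags containing it form a connected subtree. Here vertex 0 appears in no bag, so the decomposition is invalid.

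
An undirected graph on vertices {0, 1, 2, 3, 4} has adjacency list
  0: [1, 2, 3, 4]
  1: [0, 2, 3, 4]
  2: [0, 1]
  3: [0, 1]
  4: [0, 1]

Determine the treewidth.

A width-2 tree decomposition is:
Bags: B1 = {0, 1, 3}  B2 = {0, 1, 2}  B3 = {0, 1, 4}
Tree: B1–B2, B1–B3
The largest bag has 3 vertices, giving width 2; this decomposition certifies tw(G) ≤ 2. Conversely, {0, 1, 2} is a clique of size 3, and the vertices of any clique must share a bag in every tree decomposition; so some bag has ≥ 3 vertices and tw(G) ≥ 2. Hence tw(G) = 2 exactly.

2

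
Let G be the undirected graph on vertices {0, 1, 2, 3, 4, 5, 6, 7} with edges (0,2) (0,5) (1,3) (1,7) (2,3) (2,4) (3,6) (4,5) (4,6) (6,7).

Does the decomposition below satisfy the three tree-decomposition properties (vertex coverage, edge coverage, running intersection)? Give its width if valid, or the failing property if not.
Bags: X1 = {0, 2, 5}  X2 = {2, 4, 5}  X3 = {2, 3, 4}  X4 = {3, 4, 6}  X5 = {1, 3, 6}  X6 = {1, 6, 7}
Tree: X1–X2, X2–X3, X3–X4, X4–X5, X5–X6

Checking the three conditions: (i) the bags cover all of {0, 1, 2, 3, 4, 5, 6, 7}; (ii) for each edge, some bag contains both endpoints; (iii) the bags containing any fixed vertex form a subtree. All hold, so the decomposition is valid with width 3 − 1 = 2.

Yes; width 2.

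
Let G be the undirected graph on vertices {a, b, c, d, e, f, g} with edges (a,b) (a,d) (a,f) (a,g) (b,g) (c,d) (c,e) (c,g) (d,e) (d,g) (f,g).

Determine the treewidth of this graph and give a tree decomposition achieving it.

Treewidth 2.
One such decomposition:
Bags: B1 = {c, d, g}  B2 = {a, d, g}  B3 = {a, b, g}  B4 = {c, d, e}  B5 = {a, f, g}
Tree: B1–B2, B2–B3, B1–B4, B3–B5

Every bag has size at most 3, so the width is 3 − 1 = 2 and tw(G) ≤ 2. Conversely, {c, d, g} is a clique of size 3, and the vertices of any clique must share a bag in every tree decomposition; so some bag has ≥ 3 vertices and tw(G) ≥ 2. Hence tw(G) = 2 exactly.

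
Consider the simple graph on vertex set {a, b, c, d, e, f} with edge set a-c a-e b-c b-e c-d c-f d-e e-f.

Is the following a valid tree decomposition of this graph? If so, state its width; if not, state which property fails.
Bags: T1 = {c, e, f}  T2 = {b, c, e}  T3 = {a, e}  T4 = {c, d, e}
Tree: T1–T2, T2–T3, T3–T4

No — edge (c,a) lies in no bag.

A tree decomposition must satisfy three properties: every vertex lies in some bag; for every edge, both endpoints lie together in some bag; and for every vertex, the bags containing it form a connected subtree. Here edge (c,a) lies in no bag, so the decomposition is invalid.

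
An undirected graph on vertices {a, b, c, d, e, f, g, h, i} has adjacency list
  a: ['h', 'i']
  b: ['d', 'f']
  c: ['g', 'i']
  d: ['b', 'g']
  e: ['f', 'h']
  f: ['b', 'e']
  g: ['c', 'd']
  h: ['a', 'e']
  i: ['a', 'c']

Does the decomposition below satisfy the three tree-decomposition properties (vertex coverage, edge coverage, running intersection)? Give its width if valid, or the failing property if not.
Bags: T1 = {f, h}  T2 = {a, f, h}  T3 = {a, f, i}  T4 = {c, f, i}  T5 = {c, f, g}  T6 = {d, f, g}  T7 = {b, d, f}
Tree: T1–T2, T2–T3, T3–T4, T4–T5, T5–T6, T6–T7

No — vertex e appears in no bag.

A tree decomposition must satisfy three properties: every vertex lies in some bag; for every edge, both endpoints lie together in some bag; and for every vertex, the bags containing it form a connected subtree. Here vertex e appears in no bag, so the decomposition is invalid.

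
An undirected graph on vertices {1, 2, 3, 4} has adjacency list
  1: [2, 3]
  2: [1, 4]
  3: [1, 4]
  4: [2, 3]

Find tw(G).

A width-2 tree decomposition is:
Bags: B1 = {1, 3, 4}  B2 = {1, 2, 4}
Tree: B1–B2
Every bag has size at most 3, so the width is 3 − 1 = 2 and tw(G) ≤ 2. The edges 1–3–4–2–1 form a cycle, so G is not a tree and its treewidth is at least 2. Combining the bounds, tw(G) = 2.

2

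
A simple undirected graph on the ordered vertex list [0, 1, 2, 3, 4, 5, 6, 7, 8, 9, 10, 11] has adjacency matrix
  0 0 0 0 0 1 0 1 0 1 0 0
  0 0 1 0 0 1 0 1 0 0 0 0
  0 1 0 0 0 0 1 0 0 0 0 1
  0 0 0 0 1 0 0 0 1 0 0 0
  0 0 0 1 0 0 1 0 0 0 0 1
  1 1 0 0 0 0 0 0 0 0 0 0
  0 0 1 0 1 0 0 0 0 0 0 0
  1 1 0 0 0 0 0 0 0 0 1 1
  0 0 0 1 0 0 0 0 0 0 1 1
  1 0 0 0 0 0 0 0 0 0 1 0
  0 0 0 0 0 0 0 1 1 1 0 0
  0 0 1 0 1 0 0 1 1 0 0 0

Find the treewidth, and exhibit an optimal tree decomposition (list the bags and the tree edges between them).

Every bag has size at most 4, so the width is 4 − 1 = 3 and tw(G) ≤ 3. For the lower bound: the 4 vertex sets {3,4,6}, {8}, {11}, {1,2,7,10} are disjoint, each induces a connected subgraph, and every pair is joined by at least one edge of G. Contracting each set to a single vertex therefore yields K_{4} as a minor, and since treewidth is minor-monotone, tw(G) ≥ tw(K_{4}) = 3. Combining the bounds, tw(G) = 3.

Treewidth 3.
Bags: B1 = {3, 4, 6, 8}  B2 = {4, 6, 8, 11}  B3 = {2, 6, 8, 11}  B4 = {2, 8, 10, 11}  B5 = {2, 7, 10, 11}  B6 = {1, 2, 7, 10}  B7 = {1, 7, 9, 10}  B8 = {0, 1, 7, 9}  B9 = {0, 1, 5, 9}
Tree: B1–B2, B2–B3, B3–B4, B4–B5, B5–B6, B6–B7, B7–B8, B8–B9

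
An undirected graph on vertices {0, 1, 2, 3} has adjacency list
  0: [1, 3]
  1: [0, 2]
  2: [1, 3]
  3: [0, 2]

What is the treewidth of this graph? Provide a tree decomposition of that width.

The largest bag has 3 vertices, giving width 2; this decomposition certifies tw(G) ≤ 2. For the lower bound, G contains the cycle 0–1–2–3–0, so G is not a forest; only forests have treewidth ≤ 1, hence tw(G) ≥ 2. The upper and lower bounds meet at 2, so that is the treewidth.

Treewidth 2.
One such decomposition:
Bags: B1 = {0, 1, 2}  B2 = {0, 2, 3}
Tree: B1–B2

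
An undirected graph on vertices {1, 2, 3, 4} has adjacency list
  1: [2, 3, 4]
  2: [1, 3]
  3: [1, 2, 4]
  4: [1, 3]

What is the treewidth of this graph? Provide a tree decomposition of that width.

Each bag holds 3 vertices, so the decomposition has width 2, which upper-bounds the treewidth. For the lower bound, the 3 vertices {1, 2, 3} are pairwise adjacent, and any tree decomposition puts a clique entirely inside one bag — forcing width ≥ 2. Therefore the treewidth is 2.

Treewidth 2.
Bags: B1 = {1, 2, 3}  B2 = {1, 3, 4}
Tree: B1–B2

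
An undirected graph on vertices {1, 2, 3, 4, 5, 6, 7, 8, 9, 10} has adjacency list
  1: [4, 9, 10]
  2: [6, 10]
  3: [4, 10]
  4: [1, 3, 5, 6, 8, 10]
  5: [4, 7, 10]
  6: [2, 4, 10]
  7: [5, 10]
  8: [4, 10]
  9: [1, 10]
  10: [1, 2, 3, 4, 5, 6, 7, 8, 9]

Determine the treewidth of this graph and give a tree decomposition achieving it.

Treewidth 2.
One optimal decomposition is:
Bags: B1 = {3, 4, 10}  B2 = {4, 8, 10}  B3 = {1, 4, 10}  B4 = {1, 9, 10}  B5 = {4, 5, 10}  B6 = {4, 6, 10}  B7 = {2, 6, 10}  B8 = {5, 7, 10}
Tree: B1–B2, B1–B3, B3–B4, B2–B5, B5–B6, B6–B7, B5–B8

Every bag has size at most 3, so the width is 3 − 1 = 2 and tw(G) ≤ 2. On the other hand G contains the 3-clique {1, 9, 10}. A clique must lie in a single bag of any decomposition, so no decomposition can have width below 2. The upper and lower bounds meet at 2, so that is the treewidth.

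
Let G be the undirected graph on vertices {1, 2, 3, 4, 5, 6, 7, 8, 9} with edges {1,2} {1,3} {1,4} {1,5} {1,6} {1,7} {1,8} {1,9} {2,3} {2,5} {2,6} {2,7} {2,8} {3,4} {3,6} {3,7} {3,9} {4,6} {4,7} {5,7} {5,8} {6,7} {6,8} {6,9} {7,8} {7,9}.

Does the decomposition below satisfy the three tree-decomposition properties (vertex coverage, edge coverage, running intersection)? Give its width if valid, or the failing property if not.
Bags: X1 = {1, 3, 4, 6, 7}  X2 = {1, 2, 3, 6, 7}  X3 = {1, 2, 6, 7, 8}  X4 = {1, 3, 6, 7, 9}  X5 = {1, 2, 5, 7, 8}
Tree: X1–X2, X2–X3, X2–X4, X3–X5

Checking the three conditions: (i) the bags cover all of {1, 2, 3, 4, 5, 6, 7, 8, 9}; (ii) for each edge, some bag contains both endpoints; (iii) the bags containing any fixed vertex form a subtree. All hold, so the decomposition is valid with width 5 − 1 = 4.

Yes; width 4.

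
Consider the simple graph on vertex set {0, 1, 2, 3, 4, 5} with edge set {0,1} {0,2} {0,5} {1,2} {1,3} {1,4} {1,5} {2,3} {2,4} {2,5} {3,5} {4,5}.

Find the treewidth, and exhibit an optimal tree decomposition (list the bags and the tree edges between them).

Treewidth 3.
Bags: B1 = {0, 1, 2, 5}  B2 = {1, 2, 4, 5}  B3 = {1, 2, 3, 5}
Tree: B1–B2, B1–B3

The largest bag has 4 vertices, giving width 3; this decomposition certifies tw(G) ≤ 3. For the lower bound, the 4 vertices {0, 1, 2, 5} are pairwise adjacent, and any tree decomposition puts a clique entirely inside one bag — forcing width ≥ 3. Therefore the treewidth is 3.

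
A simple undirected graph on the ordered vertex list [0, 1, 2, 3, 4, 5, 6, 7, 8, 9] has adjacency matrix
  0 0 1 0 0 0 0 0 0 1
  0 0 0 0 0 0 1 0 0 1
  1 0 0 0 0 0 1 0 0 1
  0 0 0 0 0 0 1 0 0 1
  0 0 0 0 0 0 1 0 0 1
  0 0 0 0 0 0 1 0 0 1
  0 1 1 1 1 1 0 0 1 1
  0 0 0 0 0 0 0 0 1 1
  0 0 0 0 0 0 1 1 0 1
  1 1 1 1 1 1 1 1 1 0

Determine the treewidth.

A width-2 tree decomposition is:
Bags: B1 = {6, 8, 9}  B2 = {3, 6, 9}  B3 = {5, 6, 9}  B4 = {2, 6, 9}  B5 = {4, 6, 9}  B6 = {1, 6, 9}  B7 = {0, 2, 9}  B8 = {7, 8, 9}
Tree: B1–B2, B2–B3, B2–B4, B4–B5, B3–B6, B4–B7, B1–B8
Each bag holds 3 vertices, so the decomposition has width 2, which upper-bounds the treewidth. For the lower bound, the 3 vertices {0, 2, 9} are pairwise adjacent, and any tree decomposition puts a clique entirely inside one bag — forcing width ≥ 2. Hence tw(G) = 2 exactly.

2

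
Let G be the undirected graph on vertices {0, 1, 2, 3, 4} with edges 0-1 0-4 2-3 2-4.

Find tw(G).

A width-1 tree decomposition is:
Bags: B1 = {2, 3}  B2 = {2, 4}  B3 = {0, 4}  B4 = {0, 1}
Tree: B1–B2, B2–B3, B3–B4
Each bag holds 2 vertices, so the decomposition has width 1, which upper-bounds the treewidth. Since G has at least one edge (e.g. 3–2), it is not an edgeless graph, so tw(G) ≥ 1. Hence tw(G) = 1 exactly.

1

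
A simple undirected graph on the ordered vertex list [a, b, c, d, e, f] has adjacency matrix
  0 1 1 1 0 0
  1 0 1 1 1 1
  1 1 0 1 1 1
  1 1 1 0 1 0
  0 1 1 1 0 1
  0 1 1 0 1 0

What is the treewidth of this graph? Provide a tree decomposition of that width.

The largest bag has 4 vertices, giving width 3; this decomposition certifies tw(G) ≤ 3. For the lower bound, the 4 vertices {b, c, d, e} are pairwise adjacent, and any tree decomposition puts a clique entirely inside one bag — forcing width ≥ 3. Hence tw(G) = 3 exactly.

Treewidth 3.
One optimal decomposition is:
Bags: B1 = {b, c, e, f}  B2 = {b, c, d, e}  B3 = {a, b, c, d}
Tree: B1–B2, B2–B3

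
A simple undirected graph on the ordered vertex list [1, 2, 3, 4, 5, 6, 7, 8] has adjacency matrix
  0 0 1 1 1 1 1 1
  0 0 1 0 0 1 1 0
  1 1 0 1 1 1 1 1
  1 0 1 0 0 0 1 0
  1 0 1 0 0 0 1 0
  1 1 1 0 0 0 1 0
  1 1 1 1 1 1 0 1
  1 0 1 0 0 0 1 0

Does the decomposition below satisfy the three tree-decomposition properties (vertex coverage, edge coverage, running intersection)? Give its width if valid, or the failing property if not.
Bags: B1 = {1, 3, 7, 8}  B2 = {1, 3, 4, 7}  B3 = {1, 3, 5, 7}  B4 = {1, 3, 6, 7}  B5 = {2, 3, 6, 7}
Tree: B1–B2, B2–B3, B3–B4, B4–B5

Yes; width 3.

Vertex coverage: the bags together contain {1, 2, 3, 4, 5, 6, 7, 8}, the full vertex set. Edge coverage: each edge of G has both endpoints in at least one bag. Running intersection: for every vertex, the bags containing it form a connected subtree. All three properties hold, so this is a valid tree decomposition of width max|bag| − 1 = 3, and hence tw(G) ≤ 3.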